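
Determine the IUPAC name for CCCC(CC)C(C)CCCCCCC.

The longest carbon chain is 12 atoms: the parent is dodecane.
The numbering direction is chosen so that the substituent locant set {4,5} is lower than {8,9} at the first point of difference.
With this numbering: an ethyl group at C-4; a methyl group at C-5.
Substituent prefixes are cited in alphabetical order (multiplying prefixes like di-/tri- are ignored for ordering).
Assembling the pieces gives 4-ethyl-5-methyldodecane.

4-ethyl-5-methyldodecane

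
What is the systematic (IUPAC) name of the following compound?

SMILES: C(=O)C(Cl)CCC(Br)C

5-bromo-2-chlorohexanal

The longest chain bearing the –CHO group is 6 carbons long (hexane).
An aldehyde (terminal –CHO) is the principal characteristic group, giving the suffix -al.
Number the chain so that the aldehyde carbon is C-1 by definition.
With this numbering: a bromo group at C-5; a chloro group at C-2.
Prefixes are listed alphabetically: bromo, chloro.
The name is 5-bromo-2-chlorohexanal.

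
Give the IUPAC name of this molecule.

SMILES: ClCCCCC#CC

7-chlorohept-2-yne

Counting along the main chain through the multiple bond gives 7 carbons: the parent is heptane.
The chain contains a C≡C triple bond, so the unsaturation ending is -yne.
Choose the numbering such that numbering from this end puts the triple bond at C-2 rather than C-5.
With this numbering: the triple bond between C-2 and C-3; a chloro group at C-7.
Assembling the pieces gives 7-chlorohept-2-yne.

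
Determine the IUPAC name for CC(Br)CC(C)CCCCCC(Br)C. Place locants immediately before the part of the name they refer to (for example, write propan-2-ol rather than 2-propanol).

2,10-dibromo-4-methylundecane

The longest continuous carbon chain has 11 atoms, so the parent hydride is undecane.
The numbering direction is chosen so that the substituent locant set {2,4,10} is lower than {2,8,10} at the first point of difference.
This places bromo groups at C-2 and C-10; a methyl group at C-4.
Prefixes are listed alphabetically: bromo, methyl.
Assembling the pieces gives 2,10-dibromo-4-methylundecane.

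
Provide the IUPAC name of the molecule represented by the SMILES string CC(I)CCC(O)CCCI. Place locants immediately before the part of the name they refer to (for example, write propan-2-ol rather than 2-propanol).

The longest chain bearing the –OH group is 8 carbons long (octane).
The highest-priority functional group is an alcohol (–OH), so the name ends in -ol.
Choose the numbering such that numbering from this end puts the hydroxyl group at C-4 rather than C-5.
With this numbering: the hydroxyl at C-4; iodo groups at C-1 and C-7.
Putting it together: 1,7-diiodooctan-4-ol.

1,7-diiodooctan-4-ol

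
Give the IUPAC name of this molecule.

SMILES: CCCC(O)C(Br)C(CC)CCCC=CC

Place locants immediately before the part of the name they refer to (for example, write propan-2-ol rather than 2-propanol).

5-bromo-6-ethyldodec-10-en-4-ol

The longest carbon chain that includes the –OH group and the multiple bond has 12 carbons, so the parent hydride is dodecane.
The highest-priority functional group is an alcohol (–OH), so the name ends in -ol.
The chain contains a C=C double bond, so the unsaturation ending is -ene.
The numbering direction is chosen so that numbering from this end puts the hydroxyl group at C-4 rather than C-9.
That gives the hydroxyl at C-4; the double bond between C-10 and C-11; a bromo group at C-5; an ethyl group at C-6.
Substituent prefixes are cited in alphabetical order (multiplying prefixes like di-/tri- are ignored for ordering).
The name is 5-bromo-6-ethyldodec-10-en-4-ol.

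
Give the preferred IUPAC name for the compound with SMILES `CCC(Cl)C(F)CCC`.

3-chloro-4-fluoroheptane

The longest continuous carbon chain has 7 atoms, so the parent hydride is heptane.
Choose the numbering such that the substituent locant set {3,4} is lower than {4,5} at the first point of difference.
This places a chloro group at C-3; a fluoro group at C-4.
Substituent prefixes are cited in alphabetical order (multiplying prefixes like di-/tri- are ignored for ordering).
Assembling the pieces gives 3-chloro-4-fluoroheptane.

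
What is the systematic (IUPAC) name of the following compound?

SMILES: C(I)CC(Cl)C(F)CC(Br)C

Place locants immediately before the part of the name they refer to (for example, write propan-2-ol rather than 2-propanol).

The parent chain contains 7 carbons (heptane).
Choose the numbering such that the substituent locant set {1,3,4,6} is lower than {2,4,5,7} at the first point of difference.
That gives a bromo group at C-6; a chloro group at C-3; a fluoro group at C-4; an iodo group at C-1.
Substituent prefixes are cited in alphabetical order (multiplying prefixes like di-/tri- are ignored for ordering).
The name is 6-bromo-3-chloro-4-fluoro-1-iodoheptane.

6-bromo-3-chloro-4-fluoro-1-iodoheptane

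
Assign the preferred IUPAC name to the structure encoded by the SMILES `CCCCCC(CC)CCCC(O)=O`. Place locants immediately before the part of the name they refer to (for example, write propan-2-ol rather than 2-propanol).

5-ethyldecanoic acid

The longest carbon chain that includes the –COOH group has 10 carbons, so the parent hydride is decane.
The highest-priority functional group is a carboxylic acid (terminal –COOH), so the name ends in -oic acid.
The numbering direction is chosen so that the carboxylic acid carbon is C-1 by definition.
With this numbering: an ethyl group at C-5.
Assembling the pieces gives 5-ethyldecanoic acid.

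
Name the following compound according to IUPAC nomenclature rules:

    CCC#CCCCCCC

dec-3-yne

Counting along the main chain through the multiple bond gives 10 carbons: the parent is decane.
A C≡C triple bond in the chain gives the infix -yne-.
Choose the numbering such that numbering from this end puts the triple bond at C-3 rather than C-7.
This places the triple bond between C-3 and C-4.
Putting it together: dec-3-yne.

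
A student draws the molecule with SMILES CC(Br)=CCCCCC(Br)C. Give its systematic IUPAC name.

Counting along the main chain through the multiple bond gives 9 carbons: the parent is nonane.
There is one C=C double bond, indicated by the ending -ene.
The numbering direction is chosen so that numbering from this end puts the double bond at C-2 rather than C-7.
That gives the double bond between C-2 and C-3; bromo groups at C-2 and C-8.
Putting it together: 2,8-dibromonon-2-ene.

2,8-dibromonon-2-ene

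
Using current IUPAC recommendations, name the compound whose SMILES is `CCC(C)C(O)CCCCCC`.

The longest carbon chain that includes the –OH group has 10 carbons, so the parent hydride is decane.
An alcohol (–OH) is the principal characteristic group, giving the suffix -ol.
Number the chain so that numbering from this end puts the hydroxyl group at C-4 rather than C-7.
This places the hydroxyl at C-4; a methyl group at C-3.
Putting it together: 3-methyldecan-4-ol.

3-methyldecan-4-ol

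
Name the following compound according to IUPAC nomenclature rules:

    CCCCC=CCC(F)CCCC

The longest carbon chain that includes the multiple bond has 12 carbons, so the parent hydride is dodecane.
There is one C=C double bond, indicated by the ending -ene.
Number the chain so that numbering from this end puts the double bond at C-5 rather than C-7.
With this numbering: the double bond between C-5 and C-6; a fluoro group at C-8.
Assembling the pieces gives 8-fluorododec-5-ene.

8-fluorododec-5-ene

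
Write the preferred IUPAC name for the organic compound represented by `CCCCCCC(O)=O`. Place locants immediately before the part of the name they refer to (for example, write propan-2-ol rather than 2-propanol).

The longest carbon chain that includes the –COOH group has 7 carbons, so the parent hydride is heptane.
The principal characteristic group is a carboxylic acid (terminal –COOH), named with the suffix -oic acid.
Choose the numbering such that the carboxylic acid carbon is C-1 by definition.
Assembling the pieces gives heptanoic acid.

heptanoic acid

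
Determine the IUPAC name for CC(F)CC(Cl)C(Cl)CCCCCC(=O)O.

7,8-dichloro-10-fluoroundecanoic acid

Counting along the main chain through the –COOH group gives 11 carbons: the parent is undecane.
The highest-priority functional group is a carboxylic acid (terminal –COOH), so the name ends in -oic acid.
The numbering direction is chosen so that the carboxylic acid carbon is C-1 by definition.
This places chloro groups at C-7 and C-8; a fluoro group at C-10.
The substituents are ordered alphabetically, ignoring any di-/tri- multipliers.
The name is 7,8-dichloro-10-fluoroundecanoic acid.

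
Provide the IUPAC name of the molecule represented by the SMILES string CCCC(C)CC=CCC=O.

The longest chain bearing the –CHO group and the multiple bond is 9 carbons long (nonane).
The highest-priority functional group is an aldehyde (terminal –CHO), so the name ends in -al.
There is one C=C double bond, indicated by the ending -ene.
The numbering direction is chosen so that the aldehyde carbon is C-1 by definition.
This places the double bond between C-3 and C-4; a methyl group at C-6.
Putting it together: 6-methylnon-3-enal.

6-methylnon-3-enal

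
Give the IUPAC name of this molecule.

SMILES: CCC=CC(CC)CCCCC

Counting along the main chain through the multiple bond gives 10 carbons: the parent is decane.
There is one C=C double bond, indicated by the ending -ene.
Number the chain so that numbering from this end puts the double bond at C-3 rather than C-7.
This places the double bond between C-3 and C-4; an ethyl group at C-5.
The name is 5-ethyldec-3-ene.

5-ethyldec-3-ene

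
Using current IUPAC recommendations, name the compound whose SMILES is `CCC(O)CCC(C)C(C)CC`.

The longest carbon chain that includes the –OH group has 9 carbons, so the parent hydride is nonane.
The highest-priority functional group is an alcohol (–OH), so the name ends in -ol.
The numbering direction is chosen so that numbering from this end puts the hydroxyl group at C-3 rather than C-7.
That gives the hydroxyl at C-3; methyl groups at C-6 and C-7.
Putting it together: 6,7-dimethylnonan-3-ol.

6,7-dimethylnonan-3-ol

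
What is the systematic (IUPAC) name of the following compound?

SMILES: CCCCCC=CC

oct-2-ene

The longest carbon chain that includes the multiple bond has 8 carbons, so the parent hydride is octane.
The chain contains a C=C double bond, so the unsaturation ending is -ene.
The numbering direction is chosen so that numbering from this end puts the double bond at C-2 rather than C-6.
That gives the double bond between C-2 and C-3.
Putting it together: oct-2-ene.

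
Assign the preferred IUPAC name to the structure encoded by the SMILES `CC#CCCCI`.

6-iodohex-2-yne

Counting along the main chain through the multiple bond gives 6 carbons: the parent is hexane.
There is one C≡C triple bond, indicated by the ending -yne.
The numbering direction is chosen so that numbering from this end puts the triple bond at C-2 rather than C-4.
This places the triple bond between C-2 and C-3; an iodo group at C-6.
The name is 6-iodohex-2-yne.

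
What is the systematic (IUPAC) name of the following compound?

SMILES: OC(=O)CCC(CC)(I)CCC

The longest chain bearing the –COOH group is 7 carbons long (heptane).
A carboxylic acid (terminal –COOH) is the principal characteristic group, giving the suffix -oic acid.
Choose the numbering such that the carboxylic acid carbon is C-1 by definition.
This places an ethyl group at C-4; an iodo group at C-4.
Prefixes are listed alphabetically: ethyl, iodo.
Putting it together: 4-ethyl-4-iodoheptanoic acid.

4-ethyl-4-iodoheptanoic acid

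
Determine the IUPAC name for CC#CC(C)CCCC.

Counting along the main chain through the multiple bond gives 8 carbons: the parent is octane.
There is one C≡C triple bond, indicated by the ending -yne.
Choose the numbering such that numbering from this end puts the triple bond at C-2 rather than C-6.
With this numbering: the triple bond between C-2 and C-3; a methyl group at C-4.
Putting it together: 4-methyloct-2-yne.

4-methyloct-2-yne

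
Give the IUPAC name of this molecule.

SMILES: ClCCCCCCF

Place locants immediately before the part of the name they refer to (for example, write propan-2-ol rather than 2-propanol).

1-chloro-6-fluorohexane

The longest continuous carbon chain has 6 atoms, so the parent hydride is hexane.
Choose the numbering such that the locant sets are identical either way, so the alphabetically earlier chloro substituent takes the lower locant (1 rather than 6).
That gives a chloro group at C-1; a fluoro group at C-6.
Substituent prefixes are cited in alphabetical order (multiplying prefixes like di-/tri- are ignored for ordering).
The name is 1-chloro-6-fluorohexane.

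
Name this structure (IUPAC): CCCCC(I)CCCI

1,4-diiodooctane

The parent chain contains 8 carbons (octane).
Choose the numbering such that the substituent locant set {1,4} is lower than {5,8} at the first point of difference.
That gives iodo groups at C-1 and C-4.
Assembling the pieces gives 1,4-diiodooctane.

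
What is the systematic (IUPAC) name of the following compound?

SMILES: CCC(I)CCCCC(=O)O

Counting along the main chain through the –COOH group gives 8 carbons: the parent is octane.
The principal characteristic group is a carboxylic acid (terminal –COOH), named with the suffix -oic acid.
The numbering direction is chosen so that the carboxylic acid carbon is C-1 by definition.
This places an iodo group at C-6.
The name is 6-iodooctanoic acid.

6-iodooctanoic acid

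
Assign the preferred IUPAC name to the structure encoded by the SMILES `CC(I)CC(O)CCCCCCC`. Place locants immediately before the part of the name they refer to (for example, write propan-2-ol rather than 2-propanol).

Counting along the main chain through the –OH group gives 11 carbons: the parent is undecane.
An alcohol (–OH) is the principal characteristic group, giving the suffix -ol.
Number the chain so that numbering from this end puts the hydroxyl group at C-4 rather than C-8.
That gives the hydroxyl at C-4; an iodo group at C-2.
Assembling the pieces gives 2-iodoundecan-4-ol.

2-iodoundecan-4-ol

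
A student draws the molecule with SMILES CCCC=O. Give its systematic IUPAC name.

Counting along the main chain through the –CHO group gives 4 carbons: the parent is butane.
An aldehyde (terminal –CHO) is the principal characteristic group, giving the suffix -al.
The numbering direction is chosen so that the aldehyde carbon is C-1 by definition.
Assembling the pieces gives butanal.

butanal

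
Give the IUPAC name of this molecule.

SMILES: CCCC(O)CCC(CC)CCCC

Counting along the main chain through the –OH group gives 11 carbons: the parent is undecane.
The highest-priority functional group is an alcohol (–OH), so the name ends in -ol.
The numbering direction is chosen so that numbering from this end puts the hydroxyl group at C-4 rather than C-8.
With this numbering: the hydroxyl at C-4; an ethyl group at C-7.
Putting it together: 7-ethylundecan-4-ol.

7-ethylundecan-4-ol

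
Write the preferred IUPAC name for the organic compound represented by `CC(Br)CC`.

The longest carbon chain is 4 atoms: the parent is butane.
Number the chain so that the substituent locant set {2} is lower than {3} at the first point of difference.
That gives a bromo group at C-2.
The name is 2-bromobutane.

2-bromobutane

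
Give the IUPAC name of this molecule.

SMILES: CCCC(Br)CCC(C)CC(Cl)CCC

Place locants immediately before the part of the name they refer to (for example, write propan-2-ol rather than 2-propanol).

The longest carbon chain is 12 atoms: the parent is dodecane.
Number the chain so that the substituent locant set {4,6,9} is lower than {4,7,9} at the first point of difference.
That gives a bromo group at C-9; a chloro group at C-4; a methyl group at C-6.
Prefixes are listed alphabetically: bromo, chloro, methyl.
Putting it together: 9-bromo-4-chloro-6-methyldodecane.

9-bromo-4-chloro-6-methyldodecane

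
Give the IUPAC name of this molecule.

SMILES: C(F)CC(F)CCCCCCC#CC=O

10,12-difluorododec-2-ynal

Counting along the main chain through the –CHO group and the multiple bond gives 12 carbons: the parent is dodecane.
The principal characteristic group is an aldehyde (terminal –CHO), named with the suffix -al.
A C≡C triple bond in the chain gives the infix -yne-.
Number the chain so that the aldehyde carbon is C-1 by definition.
With this numbering: the triple bond between C-2 and C-3; fluoro groups at C-10 and C-12.
Assembling the pieces gives 10,12-difluorododec-2-ynal.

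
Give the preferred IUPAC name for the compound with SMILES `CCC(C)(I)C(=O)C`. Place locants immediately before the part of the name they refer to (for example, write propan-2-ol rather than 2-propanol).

3-iodo-3-methylpentan-2-one

Counting along the main chain through the carbonyl gives 5 carbons: the parent is pentane.
The principal characteristic group is a ketone (C=O on an internal carbon), named with the suffix -one.
Number the chain so that numbering from this end puts the carbonyl group at C-2 rather than C-4.
That gives the carbonyl at C-2; an iodo group at C-3; a methyl group at C-3.
Prefixes are listed alphabetically: iodo, methyl.
The name is 3-iodo-3-methylpentan-2-one.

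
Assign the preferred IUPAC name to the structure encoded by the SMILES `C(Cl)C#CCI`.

The longest chain bearing the multiple bond is 4 carbons long (butane).
A C≡C triple bond in the chain gives the infix -yne-.
Number the chain so that the locant sets are identical either way, so the alphabetically earlier chloro substituent takes the lower locant (1 rather than 4).
This places the triple bond between C-2 and C-3; a chloro group at C-1; an iodo group at C-4.
The substituents are ordered alphabetically, ignoring any di-/tri- multipliers.
Assembling the pieces gives 1-chloro-4-iodobut-2-yne.

1-chloro-4-iodobut-2-yne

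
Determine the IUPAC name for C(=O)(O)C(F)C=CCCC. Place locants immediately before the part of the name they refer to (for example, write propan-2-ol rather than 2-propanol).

2-fluorohept-3-enoic acid

The longest chain bearing the –COOH group and the multiple bond is 7 carbons long (heptane).
The highest-priority functional group is a carboxylic acid (terminal –COOH), so the name ends in -oic acid.
A C=C double bond in the chain gives the infix -ene-.
Number the chain so that the carboxylic acid carbon is C-1 by definition.
That gives the double bond between C-3 and C-4; a fluoro group at C-2.
Assembling the pieces gives 2-fluorohept-3-enoic acid.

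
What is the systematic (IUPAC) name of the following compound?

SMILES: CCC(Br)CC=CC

The longest chain bearing the multiple bond is 7 carbons long (heptane).
A C=C double bond in the chain gives the infix -ene-.
Number the chain so that numbering from this end puts the double bond at C-2 rather than C-5.
That gives the double bond between C-2 and C-3; a bromo group at C-5.
Assembling the pieces gives 5-bromohept-2-ene.

5-bromohept-2-ene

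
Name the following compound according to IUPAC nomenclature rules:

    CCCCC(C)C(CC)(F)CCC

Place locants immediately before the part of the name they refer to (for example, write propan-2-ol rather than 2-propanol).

The parent chain contains 9 carbons (nonane).
Choose the numbering such that the substituent locant set {4,4,5} is lower than {5,6,6} at the first point of difference.
This places an ethyl group at C-4; a fluoro group at C-4; a methyl group at C-5.
Substituent prefixes are cited in alphabetical order (multiplying prefixes like di-/tri- are ignored for ordering).
Putting it together: 4-ethyl-4-fluoro-5-methylnonane.

4-ethyl-4-fluoro-5-methylnonane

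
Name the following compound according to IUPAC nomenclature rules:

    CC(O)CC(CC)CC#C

4-ethylhept-6-yn-2-ol

The longest carbon chain that includes the –OH group and the multiple bond has 7 carbons, so the parent hydride is heptane.
The highest-priority functional group is an alcohol (–OH), so the name ends in -ol.
There is one C≡C triple bond, indicated by the ending -yne.
The numbering direction is chosen so that numbering from this end puts the hydroxyl group at C-2 rather than C-6.
With this numbering: the hydroxyl at C-2; the triple bond between C-6 and C-7; an ethyl group at C-4.
Assembling the pieces gives 4-ethylhept-6-yn-2-ol.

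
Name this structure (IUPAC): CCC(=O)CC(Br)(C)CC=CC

5-bromo-5-methylnon-7-en-3-one

Counting along the main chain through the carbonyl and the multiple bond gives 9 carbons: the parent is nonane.
A ketone (C=O on an internal carbon) is the principal characteristic group, giving the suffix -one.
The chain contains a C=C double bond, so the unsaturation ending is -ene.
Number the chain so that numbering from this end puts the carbonyl group at C-3 rather than C-7.
With this numbering: the carbonyl at C-3; the double bond between C-7 and C-8; a bromo group at C-5; a methyl group at C-5.
Substituent prefixes are cited in alphabetical order (multiplying prefixes like di-/tri- are ignored for ordering).
Assembling the pieces gives 5-bromo-5-methylnon-7-en-3-one.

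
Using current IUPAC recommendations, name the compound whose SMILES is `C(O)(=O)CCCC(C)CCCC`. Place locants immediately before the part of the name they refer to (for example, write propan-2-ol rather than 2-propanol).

5-methylnonanoic acid

Counting along the main chain through the –COOH group gives 9 carbons: the parent is nonane.
The highest-priority functional group is a carboxylic acid (terminal –COOH), so the name ends in -oic acid.
Number the chain so that the carboxylic acid carbon is C-1 by definition.
This places a methyl group at C-5.
Putting it together: 5-methylnonanoic acid.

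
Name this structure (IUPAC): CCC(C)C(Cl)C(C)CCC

4-chloro-3,5-dimethyloctane

The parent chain contains 8 carbons (octane).
The numbering direction is chosen so that the substituent locant set {3,4,5} is lower than {4,5,6} at the first point of difference.
With this numbering: a chloro group at C-4; methyl groups at C-3 and C-5.
Prefixes are listed alphabetically: chloro, methyl.
The name is 4-chloro-3,5-dimethyloctane.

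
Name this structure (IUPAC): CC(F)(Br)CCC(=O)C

The longest chain bearing the carbonyl is 6 carbons long (hexane).
The principal characteristic group is a ketone (C=O on an internal carbon), named with the suffix -one.
Number the chain so that numbering from this end puts the carbonyl group at C-2 rather than C-5.
With this numbering: the carbonyl at C-2; a bromo group at C-5; a fluoro group at C-5.
The substituents are ordered alphabetically, ignoring any di-/tri- multipliers.
The name is 5-bromo-5-fluorohexan-2-one.

5-bromo-5-fluorohexan-2-one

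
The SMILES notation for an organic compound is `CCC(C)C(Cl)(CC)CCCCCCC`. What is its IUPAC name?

The longest continuous carbon chain has 11 atoms, so the parent hydride is undecane.
The numbering direction is chosen so that the substituent locant set {3,4,4} is lower than {8,8,9} at the first point of difference.
With this numbering: a chloro group at C-4; an ethyl group at C-4; a methyl group at C-3.
Prefixes are listed alphabetically: chloro, ethyl, methyl.
The name is 4-chloro-4-ethyl-3-methylundecane.

4-chloro-4-ethyl-3-methylundecane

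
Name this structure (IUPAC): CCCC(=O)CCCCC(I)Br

9-bromo-9-iodononan-4-one

Counting along the main chain through the carbonyl gives 9 carbons: the parent is nonane.
The principal characteristic group is a ketone (C=O on an internal carbon), named with the suffix -one.
Choose the numbering such that numbering from this end puts the carbonyl group at C-4 rather than C-6.
With this numbering: the carbonyl at C-4; a bromo group at C-9; an iodo group at C-9.
Prefixes are listed alphabetically: bromo, iodo.
Assembling the pieces gives 9-bromo-9-iodononan-4-one.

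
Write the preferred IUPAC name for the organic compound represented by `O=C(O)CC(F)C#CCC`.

Counting along the main chain through the –COOH group and the multiple bond gives 7 carbons: the parent is heptane.
The principal characteristic group is a carboxylic acid (terminal –COOH), named with the suffix -oic acid.
There is one C≡C triple bond, indicated by the ending -yne.
Number the chain so that the carboxylic acid carbon is C-1 by definition.
This places the triple bond between C-4 and C-5; a fluoro group at C-3.
Putting it together: 3-fluorohept-4-ynoic acid.

3-fluorohept-4-ynoic acid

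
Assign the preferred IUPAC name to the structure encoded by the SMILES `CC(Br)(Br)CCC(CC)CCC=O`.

7,7-dibromo-4-ethyloctanal

The longest chain bearing the –CHO group is 8 carbons long (octane).
The highest-priority functional group is an aldehyde (terminal –CHO), so the name ends in -al.
The numbering direction is chosen so that the aldehyde carbon is C-1 by definition.
This places two bromo groups at C-7; an ethyl group at C-4.
Prefixes are listed alphabetically: bromo, ethyl.
The name is 7,7-dibromo-4-ethyloctanal.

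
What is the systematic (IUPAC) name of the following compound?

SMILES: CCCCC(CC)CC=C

The longest carbon chain that includes the multiple bond has 8 carbons, so the parent hydride is octane.
A C=C double bond in the chain gives the infix -ene-.
Number the chain so that numbering from this end puts the double bond at C-1 rather than C-7.
With this numbering: the double bond between C-1 and C-2; an ethyl group at C-4.
Assembling the pieces gives 4-ethyloct-1-ene.

4-ethyloct-1-ene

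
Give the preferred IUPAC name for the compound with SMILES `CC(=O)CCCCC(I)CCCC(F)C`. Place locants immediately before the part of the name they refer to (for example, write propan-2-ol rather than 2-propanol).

11-fluoro-7-iodododecan-2-one

Counting along the main chain through the carbonyl gives 12 carbons: the parent is dodecane.
The highest-priority functional group is a ketone (C=O on an internal carbon), so the name ends in -one.
Number the chain so that numbering from this end puts the carbonyl group at C-2 rather than C-11.
With this numbering: the carbonyl at C-2; a fluoro group at C-11; an iodo group at C-7.
Substituent prefixes are cited in alphabetical order (multiplying prefixes like di-/tri- are ignored for ordering).
The name is 11-fluoro-7-iodododecan-2-one.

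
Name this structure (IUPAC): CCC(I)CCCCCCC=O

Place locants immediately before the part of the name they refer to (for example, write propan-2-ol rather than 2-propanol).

The longest chain bearing the –CHO group is 10 carbons long (decane).
The principal characteristic group is an aldehyde (terminal –CHO), named with the suffix -al.
The numbering direction is chosen so that the aldehyde carbon is C-1 by definition.
With this numbering: an iodo group at C-8.
Putting it together: 8-iododecanal.

8-iododecanal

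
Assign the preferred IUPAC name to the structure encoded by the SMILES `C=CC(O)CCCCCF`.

The longest chain bearing the –OH group and the multiple bond is 8 carbons long (octane).
An alcohol (–OH) is the principal characteristic group, giving the suffix -ol.
The chain contains a C=C double bond, so the unsaturation ending is -ene.
Choose the numbering such that numbering from this end puts the hydroxyl group at C-3 rather than C-6.
With this numbering: the hydroxyl at C-3; the double bond between C-1 and C-2; a fluoro group at C-8.
The name is 8-fluorooct-1-en-3-ol.

8-fluorooct-1-en-3-ol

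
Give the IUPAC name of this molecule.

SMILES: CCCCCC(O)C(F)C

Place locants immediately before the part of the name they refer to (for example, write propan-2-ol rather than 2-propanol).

2-fluorooctan-3-ol

The longest chain bearing the –OH group is 8 carbons long (octane).
The principal characteristic group is an alcohol (–OH), named with the suffix -ol.
Number the chain so that numbering from this end puts the hydroxyl group at C-3 rather than C-6.
This places the hydroxyl at C-3; a fluoro group at C-2.
The name is 2-fluorooctan-3-ol.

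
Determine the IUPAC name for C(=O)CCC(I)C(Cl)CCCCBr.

9-bromo-5-chloro-4-iodononanal

Counting along the main chain through the –CHO group gives 9 carbons: the parent is nonane.
The highest-priority functional group is an aldehyde (terminal –CHO), so the name ends in -al.
The numbering direction is chosen so that the aldehyde carbon is C-1 by definition.
With this numbering: a bromo group at C-9; a chloro group at C-5; an iodo group at C-4.
Substituent prefixes are cited in alphabetical order (multiplying prefixes like di-/tri- are ignored for ordering).
The name is 9-bromo-5-chloro-4-iodononanal.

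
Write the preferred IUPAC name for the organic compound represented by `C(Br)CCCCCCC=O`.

The longest chain bearing the –CHO group is 8 carbons long (octane).
The highest-priority functional group is an aldehyde (terminal –CHO), so the name ends in -al.
Choose the numbering such that the aldehyde carbon is C-1 by definition.
This places a bromo group at C-8.
Putting it together: 8-bromooctanal.

8-bromooctanal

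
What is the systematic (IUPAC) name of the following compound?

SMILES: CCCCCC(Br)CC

The parent chain contains 8 carbons (octane).
Choose the numbering such that the substituent locant set {3} is lower than {6} at the first point of difference.
That gives a bromo group at C-3.
Putting it together: 3-bromooctane.

3-bromooctane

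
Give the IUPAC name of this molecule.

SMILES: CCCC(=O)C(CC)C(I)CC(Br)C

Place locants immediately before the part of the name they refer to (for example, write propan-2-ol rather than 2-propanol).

The longest chain bearing the carbonyl is 9 carbons long (nonane).
The highest-priority functional group is a ketone (C=O on an internal carbon), so the name ends in -one.
Choose the numbering such that numbering from this end puts the carbonyl group at C-4 rather than C-6.
This places the carbonyl at C-4; a bromo group at C-8; an ethyl group at C-5; an iodo group at C-6.
The substituents are ordered alphabetically, ignoring any di-/tri- multipliers.
The name is 8-bromo-5-ethyl-6-iodononan-4-one.

8-bromo-5-ethyl-6-iodononan-4-one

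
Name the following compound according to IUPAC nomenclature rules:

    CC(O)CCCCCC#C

The longest chain bearing the –OH group and the multiple bond is 9 carbons long (nonane).
The highest-priority functional group is an alcohol (–OH), so the name ends in -ol.
The chain contains a C≡C triple bond, so the unsaturation ending is -yne.
Number the chain so that numbering from this end puts the hydroxyl group at C-2 rather than C-8.
With this numbering: the hydroxyl at C-2; the triple bond between C-8 and C-9.
The name is non-8-yn-2-ol.

non-8-yn-2-ol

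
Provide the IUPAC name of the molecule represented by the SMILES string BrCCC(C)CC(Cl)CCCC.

The parent chain contains 9 carbons (nonane).
Number the chain so that the substituent locant set {1,3,5} is lower than {5,7,9} at the first point of difference.
That gives a bromo group at C-1; a chloro group at C-5; a methyl group at C-3.
Substituent prefixes are cited in alphabetical order (multiplying prefixes like di-/tri- are ignored for ordering).
Assembling the pieces gives 1-bromo-5-chloro-3-methylnonane.

1-bromo-5-chloro-3-methylnonane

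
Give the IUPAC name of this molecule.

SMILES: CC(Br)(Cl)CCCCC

2-bromo-2-chloroheptane

The longest continuous carbon chain has 7 atoms, so the parent hydride is heptane.
The numbering direction is chosen so that the substituent locant set {2,2} is lower than {6,6} at the first point of difference.
With this numbering: a bromo group at C-2; a chloro group at C-2.
Prefixes are listed alphabetically: bromo, chloro.
Assembling the pieces gives 2-bromo-2-chloroheptane.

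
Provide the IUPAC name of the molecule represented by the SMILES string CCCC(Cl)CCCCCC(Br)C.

The longest carbon chain is 11 atoms: the parent is undecane.
Number the chain so that the substituent locant set {2,8} is lower than {4,10} at the first point of difference.
This places a bromo group at C-2; a chloro group at C-8.
Substituent prefixes are cited in alphabetical order (multiplying prefixes like di-/tri- are ignored for ordering).
Assembling the pieces gives 2-bromo-8-chloroundecane.

2-bromo-8-chloroundecane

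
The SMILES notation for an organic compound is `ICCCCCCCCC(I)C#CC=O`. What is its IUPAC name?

Counting along the main chain through the –CHO group and the multiple bond gives 12 carbons: the parent is dodecane.
The principal characteristic group is an aldehyde (terminal –CHO), named with the suffix -al.
A C≡C triple bond in the chain gives the infix -yne-.
The numbering direction is chosen so that the aldehyde carbon is C-1 by definition.
That gives the triple bond between C-2 and C-3; iodo groups at C-4 and C-12.
Assembling the pieces gives 4,12-diiodododec-2-ynal.

4,12-diiodododec-2-ynal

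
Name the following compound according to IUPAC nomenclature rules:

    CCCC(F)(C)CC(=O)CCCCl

1-chloro-6-fluoro-6-methylnonan-4-one

The longest chain bearing the carbonyl is 9 carbons long (nonane).
The highest-priority functional group is a ketone (C=O on an internal carbon), so the name ends in -one.
Choose the numbering such that numbering from this end puts the carbonyl group at C-4 rather than C-6.
This places the carbonyl at C-4; a chloro group at C-1; a fluoro group at C-6; a methyl group at C-6.
Substituent prefixes are cited in alphabetical order (multiplying prefixes like di-/tri- are ignored for ordering).
Putting it together: 1-chloro-6-fluoro-6-methylnonan-4-one.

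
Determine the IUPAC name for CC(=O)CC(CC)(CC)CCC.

The longest chain bearing the carbonyl is 7 carbons long (heptane).
The principal characteristic group is a ketone (C=O on an internal carbon), named with the suffix -one.
Choose the numbering such that numbering from this end puts the carbonyl group at C-2 rather than C-6.
This places the carbonyl at C-2; two ethyl groups at C-4.
Putting it together: 4,4-diethylheptan-2-one.

4,4-diethylheptan-2-one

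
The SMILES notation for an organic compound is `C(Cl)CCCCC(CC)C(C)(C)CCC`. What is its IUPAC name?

1-chloro-6-ethyl-7,7-dimethyldecane

The longest continuous carbon chain has 10 atoms, so the parent hydride is decane.
Choose the numbering such that the substituent locant set {1,6,7,7} is lower than {4,4,5,10} at the first point of difference.
That gives a chloro group at C-1; an ethyl group at C-6; two methyl groups at C-7.
The substituents are ordered alphabetically, ignoring any di-/tri- multipliers.
The name is 1-chloro-6-ethyl-7,7-dimethyldecane.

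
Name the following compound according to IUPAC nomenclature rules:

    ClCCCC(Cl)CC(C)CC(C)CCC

1,4-dichloro-6,8-dimethylundecane

The longest carbon chain is 11 atoms: the parent is undecane.
The numbering direction is chosen so that the substituent locant set {1,4,6,8} is lower than {4,6,8,11} at the first point of difference.
That gives chloro groups at C-1 and C-4; methyl groups at C-6 and C-8.
Substituent prefixes are cited in alphabetical order (multiplying prefixes like di-/tri- are ignored for ordering).
Assembling the pieces gives 1,4-dichloro-6,8-dimethylundecane.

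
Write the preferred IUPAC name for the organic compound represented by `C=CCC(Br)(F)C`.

The longest carbon chain that includes the multiple bond has 5 carbons, so the parent hydride is pentane.
There is one C=C double bond, indicated by the ending -ene.
Number the chain so that numbering from this end puts the double bond at C-1 rather than C-4.
With this numbering: the double bond between C-1 and C-2; a bromo group at C-4; a fluoro group at C-4.
Prefixes are listed alphabetically: bromo, fluoro.
Assembling the pieces gives 4-bromo-4-fluoropent-1-ene.

4-bromo-4-fluoropent-1-ene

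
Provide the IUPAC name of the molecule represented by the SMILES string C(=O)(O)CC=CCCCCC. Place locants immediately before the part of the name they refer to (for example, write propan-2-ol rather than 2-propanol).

non-3-enoic acid

Counting along the main chain through the –COOH group and the multiple bond gives 9 carbons: the parent is nonane.
A carboxylic acid (terminal –COOH) is the principal characteristic group, giving the suffix -oic acid.
A C=C double bond in the chain gives the infix -ene-.
Number the chain so that the carboxylic acid carbon is C-1 by definition.
That gives the double bond between C-3 and C-4.
The name is non-3-enoic acid.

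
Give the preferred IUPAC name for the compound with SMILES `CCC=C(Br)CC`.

The longest carbon chain that includes the multiple bond has 6 carbons, so the parent hydride is hexane.
There is one C=C double bond, indicated by the ending -ene.
Choose the numbering such that the substituent locant set {3} is lower than {4} at the first point of difference.
With this numbering: the double bond between C-3 and C-4; a bromo group at C-3.
The name is 3-bromohex-3-ene.

3-bromohex-3-ene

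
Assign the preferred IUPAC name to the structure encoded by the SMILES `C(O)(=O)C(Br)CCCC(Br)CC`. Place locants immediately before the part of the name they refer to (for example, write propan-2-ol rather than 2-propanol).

2,6-dibromooctanoic acid

Counting along the main chain through the –COOH group gives 8 carbons: the parent is octane.
The principal characteristic group is a carboxylic acid (terminal –COOH), named with the suffix -oic acid.
Number the chain so that the carboxylic acid carbon is C-1 by definition.
That gives bromo groups at C-2 and C-6.
Assembling the pieces gives 2,6-dibromooctanoic acid.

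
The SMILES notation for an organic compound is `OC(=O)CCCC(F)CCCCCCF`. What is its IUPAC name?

5,11-difluoroundecanoic acid

The longest chain bearing the –COOH group is 11 carbons long (undecane).
A carboxylic acid (terminal –COOH) is the principal characteristic group, giving the suffix -oic acid.
Choose the numbering such that the carboxylic acid carbon is C-1 by definition.
This places fluoro groups at C-5 and C-11.
Putting it together: 5,11-difluoroundecanoic acid.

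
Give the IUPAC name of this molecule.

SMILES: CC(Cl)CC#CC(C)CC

2-chloro-6-methyloct-4-yne

The longest chain bearing the multiple bond is 8 carbons long (octane).
The chain contains a C≡C triple bond, so the unsaturation ending is -yne.
Choose the numbering such that the substituent locant set {2,6} is lower than {3,7} at the first point of difference.
That gives the triple bond between C-4 and C-5; a chloro group at C-2; a methyl group at C-6.
Substituent prefixes are cited in alphabetical order (multiplying prefixes like di-/tri- are ignored for ordering).
Assembling the pieces gives 2-chloro-6-methyloct-4-yne.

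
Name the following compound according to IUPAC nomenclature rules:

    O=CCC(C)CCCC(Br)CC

The longest carbon chain that includes the –CHO group has 9 carbons, so the parent hydride is nonane.
An aldehyde (terminal –CHO) is the principal characteristic group, giving the suffix -al.
The numbering direction is chosen so that the aldehyde carbon is C-1 by definition.
This places a bromo group at C-7; a methyl group at C-3.
Prefixes are listed alphabetically: bromo, methyl.
Putting it together: 7-bromo-3-methylnonanal.

7-bromo-3-methylnonanal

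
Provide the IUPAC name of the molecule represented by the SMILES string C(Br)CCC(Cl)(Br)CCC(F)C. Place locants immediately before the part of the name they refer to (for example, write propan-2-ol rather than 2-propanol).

The longest carbon chain is 8 atoms: the parent is octane.
Number the chain so that the substituent locant set {1,4,4,7} is lower than {2,5,5,8} at the first point of difference.
That gives bromo groups at C-1 and C-4; a chloro group at C-4; a fluoro group at C-7.
Prefixes are listed alphabetically: bromo, chloro, fluoro.
The name is 1,4-dibromo-4-chloro-7-fluorooctane.

1,4-dibromo-4-chloro-7-fluorooctane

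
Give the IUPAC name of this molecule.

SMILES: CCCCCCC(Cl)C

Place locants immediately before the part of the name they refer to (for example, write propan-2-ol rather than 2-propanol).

The parent chain contains 8 carbons (octane).
Choose the numbering such that the substituent locant set {2} is lower than {7} at the first point of difference.
That gives a chloro group at C-2.
Putting it together: 2-chlorooctane.

2-chlorooctane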